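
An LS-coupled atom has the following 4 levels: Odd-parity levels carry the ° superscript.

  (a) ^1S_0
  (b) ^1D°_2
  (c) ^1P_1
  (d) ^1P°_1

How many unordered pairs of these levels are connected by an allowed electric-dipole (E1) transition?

3

(a)–(b): forbidden (ΔL, ΔJ).
(a)–(c): forbidden (parity).
(a)–(d): allowed.
(b)–(c): allowed.
(b)–(d): forbidden (parity).
(c)–(d): allowed.
Allowed pairs: 3 of 6.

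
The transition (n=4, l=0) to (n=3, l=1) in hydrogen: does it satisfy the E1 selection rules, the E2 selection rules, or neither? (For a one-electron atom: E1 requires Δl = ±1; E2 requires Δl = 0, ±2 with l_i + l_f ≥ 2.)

Δl = 1 − 0 = +1; l_i + l_f = 1.
E1 (Δl = ±1): satisfied.
E2 (Δl = 0,±2, l_i+l_f ≥ 2): not satisfied.

E1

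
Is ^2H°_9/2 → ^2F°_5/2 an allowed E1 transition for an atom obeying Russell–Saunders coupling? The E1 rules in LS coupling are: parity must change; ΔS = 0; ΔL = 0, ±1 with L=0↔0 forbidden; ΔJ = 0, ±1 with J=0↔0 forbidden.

ΔJ = 0, ±1 (not J=0↔0): J: 9/2 → 5/2, ΔJ = -2 — violated.
ΔS = 0: S: 1/2 → 1/2 — satisfied.
Parity must change: odd → odd — violated.
ΔL = 0, ±1 (not L=0↔0): L: 5 → 3, ΔL = -2 — violated.
Rule(s) violated: parity, ΔL, ΔJ.

forbidden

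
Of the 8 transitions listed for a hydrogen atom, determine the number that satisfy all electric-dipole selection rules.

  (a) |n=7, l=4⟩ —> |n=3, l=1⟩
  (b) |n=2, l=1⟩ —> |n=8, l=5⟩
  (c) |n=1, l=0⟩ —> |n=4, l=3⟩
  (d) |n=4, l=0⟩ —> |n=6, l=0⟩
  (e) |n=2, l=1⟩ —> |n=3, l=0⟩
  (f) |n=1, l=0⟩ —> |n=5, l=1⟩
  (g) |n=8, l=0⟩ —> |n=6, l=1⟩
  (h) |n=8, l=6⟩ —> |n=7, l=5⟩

(a) forbidden — Δl = -3 (E1 requires Δl = ±1)
(b) forbidden — Δl = +4 (E1 requires Δl = ±1)
(c) forbidden — Δl = +3 (E1 requires Δl = ±1)
(d) forbidden — Δl = +0 (E1 requires Δl = ±1)
(e) allowed
(f) allowed
(g) allowed
(h) allowed
Total allowed: 4 of 8.

4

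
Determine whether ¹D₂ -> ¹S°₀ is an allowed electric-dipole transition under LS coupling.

Initial level: S=0, L=2, J=2, parity even. Final level: S=0, L=0, J=0, parity odd.
Parity must change: even → odd — passes.
ΔS = 0: S: 0 → 0 — passes.
ΔL = 0, ±1 (not L=0↔0): L: 2 → 0, ΔL = -2 — fails.
ΔJ = 0, ±1 (not J=0↔0): J: 2 → 0, ΔJ = -2 — fails.
Rule(s) violated: ΔL, ΔJ.

forbidden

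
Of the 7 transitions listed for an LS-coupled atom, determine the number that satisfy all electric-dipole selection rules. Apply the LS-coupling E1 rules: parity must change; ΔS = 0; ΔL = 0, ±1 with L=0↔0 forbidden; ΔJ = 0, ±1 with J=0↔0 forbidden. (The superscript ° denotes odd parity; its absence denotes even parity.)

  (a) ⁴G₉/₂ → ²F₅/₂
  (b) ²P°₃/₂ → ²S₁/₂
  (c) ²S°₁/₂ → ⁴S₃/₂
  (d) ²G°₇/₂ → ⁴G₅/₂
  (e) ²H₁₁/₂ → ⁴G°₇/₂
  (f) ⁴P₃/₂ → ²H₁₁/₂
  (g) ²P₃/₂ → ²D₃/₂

(a) forbidden (parity, ΔS, ΔJ fail)
(b) allowed
(c) forbidden (ΔS, ΔL fail)
(d) forbidden (ΔS fails)
(e) forbidden (ΔS, ΔJ fail)
(f) forbidden (parity, ΔS, ΔL, ΔJ fail)
(g) forbidden (parity fails)
Total allowed: 1 of 7.

1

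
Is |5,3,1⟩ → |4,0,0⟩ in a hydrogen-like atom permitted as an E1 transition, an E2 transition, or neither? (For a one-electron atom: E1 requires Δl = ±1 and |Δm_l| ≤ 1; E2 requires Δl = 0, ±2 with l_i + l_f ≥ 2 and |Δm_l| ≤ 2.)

neither

Δl = 0 − 3 = -3; l_i + l_f = 3.
Δm_l = -1.
E1 (Δl = ±1, |Δm_l| ≤ 1): not satisfied.
E2 (Δl = 0,±2, l_i+l_f ≥ 2, |Δm_l| ≤ 2): not satisfied.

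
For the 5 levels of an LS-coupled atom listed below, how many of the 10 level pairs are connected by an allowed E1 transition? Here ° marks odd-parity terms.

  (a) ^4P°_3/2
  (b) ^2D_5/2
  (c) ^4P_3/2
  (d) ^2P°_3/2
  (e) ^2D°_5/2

3

(a)–(b): forbidden (ΔS).
(a)–(c): allowed.
(a)–(d): forbidden (parity, ΔS).
(a)–(e): forbidden (parity, ΔS).
(b)–(c): forbidden (parity, ΔS).
(b)–(d): allowed.
(b)–(e): allowed.
(c)–(d): forbidden (ΔS).
(c)–(e): forbidden (ΔS).
(d)–(e): forbidden (parity).
Allowed pairs: 3 of 10.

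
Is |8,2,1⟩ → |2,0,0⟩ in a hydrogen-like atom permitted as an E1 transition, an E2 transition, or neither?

E2

Δl = 0 − 2 = -2; l_i + l_f = 2.
Δm_l = -1.
E1 (Δl = ±1, |Δm_l| ≤ 1): not satisfied.
E2 (Δl = 0,±2, l_i+l_f ≥ 2, |Δm_l| ≤ 2): satisfied.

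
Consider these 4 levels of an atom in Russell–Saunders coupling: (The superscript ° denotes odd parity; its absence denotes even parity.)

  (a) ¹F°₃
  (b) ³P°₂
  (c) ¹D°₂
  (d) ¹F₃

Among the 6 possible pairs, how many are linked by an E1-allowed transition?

2

(a)–(b): forbidden (parity, ΔS, ΔL).
(a)–(c): forbidden (parity).
(a)–(d): allowed.
(b)–(c): forbidden (parity, ΔS).
(b)–(d): forbidden (ΔS, ΔL).
(c)–(d): allowed.
Allowed pairs: 2 of 6.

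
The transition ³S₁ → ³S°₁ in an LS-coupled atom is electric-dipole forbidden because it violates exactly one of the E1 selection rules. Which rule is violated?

the L=0 ↔ L=0 exclusion

Parity must change: even → odd — passes.
ΔS = 0: S: 1 → 1 — passes.
ΔL = 0, ±1 (not L=0↔0): L: 0 → 0, ΔL = +0 — fails.
ΔJ = 0, ±1 (not J=0↔0): J: 1 → 1, ΔJ = +0 — passes.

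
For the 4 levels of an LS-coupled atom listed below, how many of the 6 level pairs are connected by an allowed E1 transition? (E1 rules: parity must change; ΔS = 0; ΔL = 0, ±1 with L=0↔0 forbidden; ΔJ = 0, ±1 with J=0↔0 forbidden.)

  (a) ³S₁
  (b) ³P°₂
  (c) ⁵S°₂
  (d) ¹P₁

1

(a)–(b): allowed.
(a)–(c): forbidden (ΔS, ΔL).
(a)–(d): forbidden (parity, ΔS).
(b)–(c): forbidden (parity, ΔS).
(b)–(d): forbidden (ΔS).
(c)–(d): forbidden (ΔS).
Allowed pairs: 1 of 6.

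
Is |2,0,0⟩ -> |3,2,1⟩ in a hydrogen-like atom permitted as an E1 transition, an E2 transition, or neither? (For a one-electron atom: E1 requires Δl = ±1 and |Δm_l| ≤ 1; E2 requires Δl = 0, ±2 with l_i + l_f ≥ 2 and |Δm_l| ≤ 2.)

E2

Δl = 2 − 0 = +2; l_i + l_f = 2.
Δm_l = +1.
E1 (Δl = ±1, |Δm_l| ≤ 1): not satisfied.
E2 (Δl = 0,±2, l_i+l_f ≥ 2, |Δm_l| ≤ 2): satisfied.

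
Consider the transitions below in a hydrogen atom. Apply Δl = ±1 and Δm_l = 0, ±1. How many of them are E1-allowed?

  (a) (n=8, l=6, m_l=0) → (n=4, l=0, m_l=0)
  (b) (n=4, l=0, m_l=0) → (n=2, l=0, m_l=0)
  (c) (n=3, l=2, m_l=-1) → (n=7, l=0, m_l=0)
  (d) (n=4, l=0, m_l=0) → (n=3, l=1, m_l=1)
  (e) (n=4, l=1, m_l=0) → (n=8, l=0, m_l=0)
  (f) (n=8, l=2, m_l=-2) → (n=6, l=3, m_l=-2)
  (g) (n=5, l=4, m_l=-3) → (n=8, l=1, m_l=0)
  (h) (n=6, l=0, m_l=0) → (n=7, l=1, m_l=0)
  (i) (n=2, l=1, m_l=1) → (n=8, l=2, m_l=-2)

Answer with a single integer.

4

(a) forbidden — Δl = -6 (E1 requires Δl = ±1)
(b) forbidden — Δl = +0 (E1 requires Δl = ±1)
(c) forbidden — Δl = -2 (E1 requires Δl = ±1)
(d) allowed
(e) allowed
(f) allowed
(g) forbidden — Δl = -3 (E1 requires Δl = ±1); Δm_l = +3 (E1 requires Δm_l = 0, ±1)
(h) allowed
(i) forbidden — Δm_l = -3 (E1 requires Δm_l = 0, ±1)
Total allowed: 4 of 9.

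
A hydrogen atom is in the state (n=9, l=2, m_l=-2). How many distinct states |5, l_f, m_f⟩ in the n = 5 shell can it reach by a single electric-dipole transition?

E1 requires Δl = ±1, so l_f ∈ {1, 3}; with 0 ≤ l_f ≤ n_f−1 = 4, the allowed l_f values are {1, 3}.
For l_f = 1: m_f ∈ {m_i−1, m_i, m_i+1} ∩ [−1, 1] = {-1} → 1 state.
For l_f = 3: m_f ∈ {m_i−1, m_i, m_i+1} ∩ [−3, 3] = {-3, -2, -1} → 3 states.
Total: 4.

4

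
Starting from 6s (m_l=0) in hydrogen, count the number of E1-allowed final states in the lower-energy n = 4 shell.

E1 requires Δl = ±1, so l_f ∈ {-1, 1}; with 0 ≤ l_f ≤ n_f−1 = 3, the allowed l_f values are {1}.
For l_f = 1: m_f ∈ {m_i−1, m_i, m_i+1} ∩ [−1, 1] = {-1, 0, 1} → 3 states.
Total: 3.

3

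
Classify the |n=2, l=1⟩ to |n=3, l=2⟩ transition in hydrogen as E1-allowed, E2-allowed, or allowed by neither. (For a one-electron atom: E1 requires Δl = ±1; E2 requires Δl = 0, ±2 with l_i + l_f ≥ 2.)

E1

Δl = 2 − 1 = +1; l_i + l_f = 3.
E1 (Δl = ±1): satisfied.
E2 (Δl = 0,±2, l_i+l_f ≥ 2): not satisfied.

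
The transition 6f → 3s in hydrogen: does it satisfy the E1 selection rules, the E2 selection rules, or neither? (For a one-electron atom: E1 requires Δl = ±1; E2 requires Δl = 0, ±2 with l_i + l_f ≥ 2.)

Δl = 0 − 3 = -3; l_i + l_f = 3.
E1 (Δl = ±1): not satisfied.
E2 (Δl = 0,±2, l_i+l_f ≥ 2): not satisfied.

neither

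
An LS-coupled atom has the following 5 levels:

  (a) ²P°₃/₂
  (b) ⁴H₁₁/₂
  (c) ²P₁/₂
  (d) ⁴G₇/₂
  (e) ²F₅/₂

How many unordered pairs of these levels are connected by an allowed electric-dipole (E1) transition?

1

(a)–(b): forbidden (ΔS, ΔL, ΔJ).
(a)–(c): allowed.
(a)–(d): forbidden (ΔS, ΔL, ΔJ).
(a)–(e): forbidden (ΔL).
(b)–(c): forbidden (parity, ΔS, ΔL, ΔJ).
(b)–(d): forbidden (parity, ΔJ).
(b)–(e): forbidden (parity, ΔS, ΔL, ΔJ).
(c)–(d): forbidden (parity, ΔS, ΔL, ΔJ).
(c)–(e): forbidden (parity, ΔL, ΔJ).
(d)–(e): forbidden (parity, ΔS).
Allowed pairs: 1 of 10.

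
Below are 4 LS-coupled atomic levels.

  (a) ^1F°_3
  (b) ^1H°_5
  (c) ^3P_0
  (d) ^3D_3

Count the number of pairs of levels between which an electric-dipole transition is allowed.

0

(a)–(b): forbidden (parity, ΔL, ΔJ).
(a)–(c): forbidden (ΔS, ΔL, ΔJ).
(a)–(d): forbidden (ΔS).
(b)–(c): forbidden (ΔS, ΔL, ΔJ).
(b)–(d): forbidden (ΔS, ΔL, ΔJ).
(c)–(d): forbidden (parity, ΔJ).
Allowed pairs: 0 of 6.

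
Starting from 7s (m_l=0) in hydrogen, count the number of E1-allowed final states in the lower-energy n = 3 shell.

3

E1 requires Δl = ±1, so l_f ∈ {-1, 1}; with 0 ≤ l_f ≤ n_f−1 = 2, the allowed l_f values are {1}.
For l_f = 1: m_f ∈ {m_i−1, m_i, m_i+1} ∩ [−1, 1] = {-1, 0, 1} → 3 states.
Total: 3.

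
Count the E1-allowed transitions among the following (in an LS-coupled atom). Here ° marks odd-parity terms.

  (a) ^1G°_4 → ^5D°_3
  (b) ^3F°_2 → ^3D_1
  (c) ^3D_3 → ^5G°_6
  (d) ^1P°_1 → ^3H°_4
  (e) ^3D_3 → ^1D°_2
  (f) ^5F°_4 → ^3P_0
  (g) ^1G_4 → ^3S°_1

(a) forbidden (parity, ΔS, ΔL fail)
(b) allowed
(c) forbidden (ΔS, ΔL, ΔJ fail)
(d) forbidden (parity, ΔS, ΔL, ΔJ fail)
(e) forbidden (ΔS fails)
(f) forbidden (ΔS, ΔL, ΔJ fail)
(g) forbidden (ΔS, ΔL, ΔJ fail)
Total allowed: 1 of 7.

1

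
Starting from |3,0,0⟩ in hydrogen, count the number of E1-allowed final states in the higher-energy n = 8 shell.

E1 requires Δl = ±1, so l_f ∈ {-1, 1}; with 0 ≤ l_f ≤ n_f−1 = 7, the allowed l_f values are {1}.
For l_f = 1: m_f ∈ {m_i−1, m_i, m_i+1} ∩ [−1, 1] = {-1, 0, 1} → 3 states.
Total: 3.

3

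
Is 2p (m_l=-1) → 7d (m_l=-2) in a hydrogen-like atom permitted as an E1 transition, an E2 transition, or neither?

E1

Δl = 2 − 1 = +1; l_i + l_f = 3.
Δm_l = -1.
E1 (Δl = ±1, |Δm_l| ≤ 1): satisfied.
E2 (Δl = 0,±2, l_i+l_f ≥ 2, |Δm_l| ≤ 2): not satisfied.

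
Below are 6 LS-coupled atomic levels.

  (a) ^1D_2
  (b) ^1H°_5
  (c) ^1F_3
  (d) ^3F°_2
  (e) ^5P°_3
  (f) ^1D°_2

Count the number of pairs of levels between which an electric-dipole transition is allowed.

2

(a)–(b): forbidden (ΔL, ΔJ).
(a)–(c): forbidden (parity).
(a)–(d): forbidden (ΔS).
(a)–(e): forbidden (ΔS).
(a)–(f): allowed.
(b)–(c): forbidden (ΔL, ΔJ).
(b)–(d): forbidden (parity, ΔS, ΔL, ΔJ).
(b)–(e): forbidden (parity, ΔS, ΔL, ΔJ).
(b)–(f): forbidden (parity, ΔL, ΔJ).
(c)–(d): forbidden (ΔS).
(c)–(e): forbidden (ΔS, ΔL).
(c)–(f): allowed.
(d)–(e): forbidden (parity, ΔS, ΔL).
(d)–(f): forbidden (parity, ΔS).
(e)–(f): forbidden (parity, ΔS).
Allowed pairs: 2 of 15.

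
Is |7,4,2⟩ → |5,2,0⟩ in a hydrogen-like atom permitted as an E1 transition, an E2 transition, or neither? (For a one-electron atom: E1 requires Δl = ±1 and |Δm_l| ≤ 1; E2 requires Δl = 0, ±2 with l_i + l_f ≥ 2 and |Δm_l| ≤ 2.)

E2

Δl = 2 − 4 = -2; l_i + l_f = 6.
Δm_l = -2.
E1 (Δl = ±1, |Δm_l| ≤ 1): not satisfied.
E2 (Δl = 0,±2, l_i+l_f ≥ 2, |Δm_l| ≤ 2): satisfied.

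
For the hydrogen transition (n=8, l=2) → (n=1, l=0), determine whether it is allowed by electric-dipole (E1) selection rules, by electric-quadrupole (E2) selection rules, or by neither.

E2

Δl = 0 − 2 = -2; l_i + l_f = 2.
E1 (Δl = ±1): not satisfied.
E2 (Δl = 0,±2, l_i+l_f ≥ 2): satisfied.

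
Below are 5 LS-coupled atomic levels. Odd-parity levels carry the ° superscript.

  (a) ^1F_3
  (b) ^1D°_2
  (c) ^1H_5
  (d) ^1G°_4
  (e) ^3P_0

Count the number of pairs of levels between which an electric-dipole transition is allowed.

(a)–(b): allowed.
(a)–(c): forbidden (parity, ΔL, ΔJ).
(a)–(d): allowed.
(a)–(e): forbidden (parity, ΔS, ΔL, ΔJ).
(b)–(c): forbidden (ΔL, ΔJ).
(b)–(d): forbidden (parity, ΔL, ΔJ).
(b)–(e): forbidden (ΔS, ΔJ).
(c)–(d): allowed.
(c)–(e): forbidden (parity, ΔS, ΔL, ΔJ).
(d)–(e): forbidden (ΔS, ΔL, ΔJ).
Allowed pairs: 3 of 10.

3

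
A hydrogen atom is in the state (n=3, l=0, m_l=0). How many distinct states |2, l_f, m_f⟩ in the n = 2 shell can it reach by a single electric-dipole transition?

E1 requires Δl = ±1, so l_f ∈ {-1, 1}; with 0 ≤ l_f ≤ n_f−1 = 1, the allowed l_f values are {1}.
For l_f = 1: m_f ∈ {m_i−1, m_i, m_i+1} ∩ [−1, 1] = {-1, 0, 1} → 3 states.
Total: 3.

3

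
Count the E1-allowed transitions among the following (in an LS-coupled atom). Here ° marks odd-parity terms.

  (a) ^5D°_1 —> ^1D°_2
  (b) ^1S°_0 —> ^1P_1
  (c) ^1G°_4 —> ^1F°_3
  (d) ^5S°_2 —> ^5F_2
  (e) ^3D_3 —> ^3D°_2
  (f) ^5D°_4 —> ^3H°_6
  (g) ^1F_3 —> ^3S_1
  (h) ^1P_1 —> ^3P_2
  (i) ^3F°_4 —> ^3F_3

(a) forbidden (parity, ΔS fail)
(b) allowed
(c) forbidden (parity fails)
(d) forbidden (ΔL fails)
(e) allowed
(f) forbidden (parity, ΔS, ΔL, ΔJ fail)
(g) forbidden (parity, ΔS, ΔL, ΔJ fail)
(h) forbidden (parity, ΔS fail)
(i) allowed
Total allowed: 3 of 9.

3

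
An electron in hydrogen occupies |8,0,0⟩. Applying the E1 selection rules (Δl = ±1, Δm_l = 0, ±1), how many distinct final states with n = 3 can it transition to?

3

E1 requires Δl = ±1, so l_f ∈ {-1, 1}; with 0 ≤ l_f ≤ n_f−1 = 2, the allowed l_f values are {1}.
For l_f = 1: m_f ∈ {m_i−1, m_i, m_i+1} ∩ [−1, 1] = {-1, 0, 1} → 3 states.
Total: 3.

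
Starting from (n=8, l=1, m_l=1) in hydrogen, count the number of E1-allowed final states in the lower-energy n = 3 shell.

E1 requires Δl = ±1, so l_f ∈ {0, 2}; with 0 ≤ l_f ≤ n_f−1 = 2, the allowed l_f values are {0, 2}.
For l_f = 0: m_f ∈ {m_i−1, m_i, m_i+1} ∩ [−0, 0] = {0} → 1 state.
For l_f = 2: m_f ∈ {m_i−1, m_i, m_i+1} ∩ [−2, 2] = {0, 1, 2} → 3 states.
Total: 4.

4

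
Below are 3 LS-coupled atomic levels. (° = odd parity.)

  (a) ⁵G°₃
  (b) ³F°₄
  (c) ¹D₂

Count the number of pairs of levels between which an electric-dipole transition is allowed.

0

(a)–(b): forbidden (parity, ΔS).
(a)–(c): forbidden (ΔS, ΔL).
(b)–(c): forbidden (ΔS, ΔJ).
Allowed pairs: 0 of 3.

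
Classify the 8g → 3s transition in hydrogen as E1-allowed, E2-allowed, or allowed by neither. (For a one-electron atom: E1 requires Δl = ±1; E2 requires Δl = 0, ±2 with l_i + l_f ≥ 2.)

neither

Δl = 0 − 4 = -4; l_i + l_f = 4.
E1 (Δl = ±1): not satisfied.
E2 (Δl = 0,±2, l_i+l_f ≥ 2): not satisfied.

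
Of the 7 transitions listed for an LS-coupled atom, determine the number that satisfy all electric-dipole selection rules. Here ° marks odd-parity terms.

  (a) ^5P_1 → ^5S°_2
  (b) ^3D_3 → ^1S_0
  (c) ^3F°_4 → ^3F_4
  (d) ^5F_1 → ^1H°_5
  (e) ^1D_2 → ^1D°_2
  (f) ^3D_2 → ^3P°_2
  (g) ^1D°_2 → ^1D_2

(a) allowed
(b) forbidden (parity, ΔS, ΔL, ΔJ fail)
(c) allowed
(d) forbidden (ΔS, ΔL, ΔJ fail)
(e) allowed
(f) allowed
(g) allowed
Total allowed: 5 of 7.

5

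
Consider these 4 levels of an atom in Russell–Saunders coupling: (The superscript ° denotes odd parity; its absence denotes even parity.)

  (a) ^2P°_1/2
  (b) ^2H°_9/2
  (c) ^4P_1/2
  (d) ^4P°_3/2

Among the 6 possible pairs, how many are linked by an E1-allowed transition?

1

(a)–(b): forbidden (parity, ΔL, ΔJ).
(a)–(c): forbidden (ΔS).
(a)–(d): forbidden (parity, ΔS).
(b)–(c): forbidden (ΔS, ΔL, ΔJ).
(b)–(d): forbidden (parity, ΔS, ΔL, ΔJ).
(c)–(d): allowed.
Allowed pairs: 1 of 6.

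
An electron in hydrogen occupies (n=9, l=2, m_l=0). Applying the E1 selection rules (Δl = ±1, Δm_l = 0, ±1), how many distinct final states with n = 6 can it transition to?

6

E1 requires Δl = ±1, so l_f ∈ {1, 3}; with 0 ≤ l_f ≤ n_f−1 = 5, the allowed l_f values are {1, 3}.
For l_f = 1: m_f ∈ {m_i−1, m_i, m_i+1} ∩ [−1, 1] = {-1, 0, 1} → 3 states.
For l_f = 3: m_f ∈ {m_i−1, m_i, m_i+1} ∩ [−3, 3] = {-1, 0, 1} → 3 states.
Total: 6.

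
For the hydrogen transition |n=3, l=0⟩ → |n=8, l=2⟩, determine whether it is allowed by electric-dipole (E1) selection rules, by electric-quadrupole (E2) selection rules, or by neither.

Δl = 2 − 0 = +2; l_i + l_f = 2.
E1 (Δl = ±1): not satisfied.
E2 (Δl = 0,±2, l_i+l_f ≥ 2): satisfied.

E2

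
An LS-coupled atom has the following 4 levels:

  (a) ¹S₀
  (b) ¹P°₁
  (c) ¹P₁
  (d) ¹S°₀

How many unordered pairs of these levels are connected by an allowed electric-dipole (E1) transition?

(a)–(b): allowed.
(a)–(c): forbidden (parity).
(a)–(d): forbidden (ΔL, ΔJ).
(b)–(c): allowed.
(b)–(d): forbidden (parity).
(c)–(d): allowed.
Allowed pairs: 3 of 6.

3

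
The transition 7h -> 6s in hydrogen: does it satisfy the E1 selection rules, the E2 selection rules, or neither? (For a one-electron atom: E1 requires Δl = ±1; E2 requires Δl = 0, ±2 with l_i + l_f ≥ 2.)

neither

Δl = 0 − 5 = -5; l_i + l_f = 5.
E1 (Δl = ±1): not satisfied.
E2 (Δl = 0,±2, l_i+l_f ≥ 2): not satisfied.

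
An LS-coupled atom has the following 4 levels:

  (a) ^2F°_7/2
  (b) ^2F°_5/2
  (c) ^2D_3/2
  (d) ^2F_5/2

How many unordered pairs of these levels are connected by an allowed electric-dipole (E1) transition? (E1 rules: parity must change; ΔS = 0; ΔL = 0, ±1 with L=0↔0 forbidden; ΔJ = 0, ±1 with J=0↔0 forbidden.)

(a)–(b): forbidden (parity).
(a)–(c): forbidden (ΔJ).
(a)–(d): allowed.
(b)–(c): allowed.
(b)–(d): allowed.
(c)–(d): forbidden (parity).
Allowed pairs: 3 of 6.

3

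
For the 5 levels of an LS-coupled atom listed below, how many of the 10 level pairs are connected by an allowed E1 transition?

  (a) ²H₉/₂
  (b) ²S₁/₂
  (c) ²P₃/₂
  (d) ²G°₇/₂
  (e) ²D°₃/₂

2

(a)–(b): forbidden (parity, ΔL, ΔJ).
(a)–(c): forbidden (parity, ΔL, ΔJ).
(a)–(d): allowed.
(a)–(e): forbidden (ΔL, ΔJ).
(b)–(c): forbidden (parity).
(b)–(d): forbidden (ΔL, ΔJ).
(b)–(e): forbidden (ΔL).
(c)–(d): forbidden (ΔL, ΔJ).
(c)–(e): allowed.
(d)–(e): forbidden (parity, ΔL, ΔJ).
Allowed pairs: 2 of 10.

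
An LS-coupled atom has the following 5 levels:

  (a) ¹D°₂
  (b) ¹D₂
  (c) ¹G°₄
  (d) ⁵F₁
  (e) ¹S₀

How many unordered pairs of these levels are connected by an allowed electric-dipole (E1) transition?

1

(a)–(b): allowed.
(a)–(c): forbidden (parity, ΔL, ΔJ).
(a)–(d): forbidden (ΔS).
(a)–(e): forbidden (ΔL, ΔJ).
(b)–(c): forbidden (ΔL, ΔJ).
(b)–(d): forbidden (parity, ΔS).
(b)–(e): forbidden (parity, ΔL, ΔJ).
(c)–(d): forbidden (ΔS, ΔJ).
(c)–(e): forbidden (ΔL, ΔJ).
(d)–(e): forbidden (parity, ΔS, ΔL).
Allowed pairs: 1 of 10.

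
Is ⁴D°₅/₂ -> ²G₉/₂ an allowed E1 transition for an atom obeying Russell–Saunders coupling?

Reading off the term symbols: S 3/2→1/2, L 2→4, J 5/2→9/2, parity odd→even.
Parity must change: odd → even — passes.
ΔS = 0: S: 3/2 → 1/2 — fails.
ΔL = 0, ±1 (not L=0↔0): L: 2 → 4, ΔL = +2 — fails.
ΔJ = 0, ±1 (not J=0↔0): J: 5/2 → 9/2, ΔJ = +2 — fails.
Rule(s) violated: ΔS, ΔL, ΔJ.

forbidden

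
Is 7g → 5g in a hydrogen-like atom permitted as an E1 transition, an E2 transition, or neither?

E2

Δl = 4 − 4 = +0; l_i + l_f = 8.
E1 (Δl = ±1): not satisfied.
E2 (Δl = 0,±2, l_i+l_f ≥ 2): satisfied.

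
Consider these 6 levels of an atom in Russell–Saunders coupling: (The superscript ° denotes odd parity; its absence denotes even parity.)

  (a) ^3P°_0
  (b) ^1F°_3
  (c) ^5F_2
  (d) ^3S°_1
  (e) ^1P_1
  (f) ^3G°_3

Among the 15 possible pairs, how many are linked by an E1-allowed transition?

(a)–(b): forbidden (parity, ΔS, ΔL, ΔJ).
(a)–(c): forbidden (ΔS, ΔL, ΔJ).
(a)–(d): forbidden (parity).
(a)–(e): forbidden (ΔS).
(a)–(f): forbidden (parity, ΔL, ΔJ).
(b)–(c): forbidden (ΔS).
(b)–(d): forbidden (parity, ΔS, ΔL, ΔJ).
(b)–(e): forbidden (ΔL, ΔJ).
(b)–(f): forbidden (parity, ΔS).
(c)–(d): forbidden (ΔS, ΔL).
(c)–(e): forbidden (parity, ΔS, ΔL).
(c)–(f): forbidden (ΔS).
(d)–(e): forbidden (ΔS).
(d)–(f): forbidden (parity, ΔL, ΔJ).
(e)–(f): forbidden (ΔS, ΔL, ΔJ).
Allowed pairs: 0 of 15.

0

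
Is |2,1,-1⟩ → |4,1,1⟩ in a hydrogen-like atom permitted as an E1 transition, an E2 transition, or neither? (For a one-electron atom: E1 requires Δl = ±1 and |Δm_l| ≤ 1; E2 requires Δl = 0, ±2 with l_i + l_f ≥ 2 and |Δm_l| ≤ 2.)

E2

Δl = 1 − 1 = +0; l_i + l_f = 2.
Δm_l = +2.
E1 (Δl = ±1, |Δm_l| ≤ 1): not satisfied.
E2 (Δl = 0,±2, l_i+l_f ≥ 2, |Δm_l| ≤ 2): satisfied.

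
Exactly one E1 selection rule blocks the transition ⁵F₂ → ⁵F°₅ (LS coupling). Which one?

the ΔJ = 0, ±1 rule

Reading off the term symbols: S 2→2, L 3→3, J 2→5, parity even→odd.
ΔL = 0, ±1 (not L=0↔0): L: 3 → 3, ΔL = +0 — passes.
Parity must change: even → odd — passes.
ΔS = 0: S: 2 → 2 — passes.
ΔJ = 0, ±1 (not J=0↔0): J: 2 → 5, ΔJ = +3 — fails.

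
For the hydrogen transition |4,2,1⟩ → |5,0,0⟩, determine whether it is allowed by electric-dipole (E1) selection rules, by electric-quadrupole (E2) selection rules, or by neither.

Δl = 0 − 2 = -2; l_i + l_f = 2.
Δm_l = -1.
E1 (Δl = ±1, |Δm_l| ≤ 1): not satisfied.
E2 (Δl = 0,±2, l_i+l_f ≥ 2, |Δm_l| ≤ 2): satisfied.

E2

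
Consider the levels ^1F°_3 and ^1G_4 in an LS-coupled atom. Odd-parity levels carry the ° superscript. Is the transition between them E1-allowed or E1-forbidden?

allowed

Initial level: S=0, L=3, J=3, parity odd. Final level: S=0, L=4, J=4, parity even.
Parity must change: odd → even — ok.
ΔL = 0, ±1 (not L=0↔0): L: 3 → 4, ΔL = +1 — ok.
ΔS = 0: S: 0 → 0 — ok.
ΔJ = 0, ±1 (not J=0↔0): J: 3 → 4, ΔJ = +1 — ok.
All four E1 rules are satisfied.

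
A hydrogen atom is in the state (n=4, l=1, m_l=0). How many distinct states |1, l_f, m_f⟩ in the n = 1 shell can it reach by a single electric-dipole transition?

1

E1 requires Δl = ±1, so l_f ∈ {0, 2}; with 0 ≤ l_f ≤ n_f−1 = 0, the allowed l_f values are {0}.
For l_f = 0: m_f ∈ {m_i−1, m_i, m_i+1} ∩ [−0, 0] = {0} → 1 state.
Total: 1.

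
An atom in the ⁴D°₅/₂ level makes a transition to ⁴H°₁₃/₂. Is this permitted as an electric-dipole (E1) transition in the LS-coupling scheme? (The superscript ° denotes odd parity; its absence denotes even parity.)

forbidden

Parity must change: odd → odd — fails.
ΔS = 0: S: 3/2 → 3/2 — passes.
ΔL = 0, ±1 (not L=0↔0): L: 2 → 5, ΔL = +3 — fails.
ΔJ = 0, ±1 (not J=0↔0): J: 5/2 → 13/2, ΔJ = +4 — fails.
Rule(s) violated: parity, ΔL, ΔJ.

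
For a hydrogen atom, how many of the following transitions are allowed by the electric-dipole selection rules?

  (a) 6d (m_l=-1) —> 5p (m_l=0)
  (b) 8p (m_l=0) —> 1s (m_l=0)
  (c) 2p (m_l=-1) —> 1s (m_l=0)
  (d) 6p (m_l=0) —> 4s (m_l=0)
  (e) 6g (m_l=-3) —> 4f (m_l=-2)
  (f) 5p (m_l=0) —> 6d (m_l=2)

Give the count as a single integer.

5

(a) allowed
(b) allowed
(c) allowed
(d) allowed
(e) allowed
(f) forbidden — Δm_l = +2 (E1 requires Δm_l = 0, ±1)
Total allowed: 5 of 6.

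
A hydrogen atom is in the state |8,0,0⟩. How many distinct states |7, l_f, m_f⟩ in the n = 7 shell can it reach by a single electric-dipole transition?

3

E1 requires Δl = ±1, so l_f ∈ {-1, 1}; with 0 ≤ l_f ≤ n_f−1 = 6, the allowed l_f values are {1}.
For l_f = 1: m_f ∈ {m_i−1, m_i, m_i+1} ∩ [−1, 1] = {-1, 0, 1} → 3 states.
Total: 3.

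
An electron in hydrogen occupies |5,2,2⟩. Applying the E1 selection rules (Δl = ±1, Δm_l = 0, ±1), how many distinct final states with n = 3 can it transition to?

E1 requires Δl = ±1, so l_f ∈ {1, 3}; with 0 ≤ l_f ≤ n_f−1 = 2, the allowed l_f values are {1}.
For l_f = 1: m_f ∈ {m_i−1, m_i, m_i+1} ∩ [−1, 1] = {1} → 1 state.
Total: 1.

1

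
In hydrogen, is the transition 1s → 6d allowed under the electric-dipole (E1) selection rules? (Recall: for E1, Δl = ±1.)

forbidden

Δl = 2 − 0 = +2; the E1 rule Δl = ±1 is violated.
The transition is electric-dipole forbidden.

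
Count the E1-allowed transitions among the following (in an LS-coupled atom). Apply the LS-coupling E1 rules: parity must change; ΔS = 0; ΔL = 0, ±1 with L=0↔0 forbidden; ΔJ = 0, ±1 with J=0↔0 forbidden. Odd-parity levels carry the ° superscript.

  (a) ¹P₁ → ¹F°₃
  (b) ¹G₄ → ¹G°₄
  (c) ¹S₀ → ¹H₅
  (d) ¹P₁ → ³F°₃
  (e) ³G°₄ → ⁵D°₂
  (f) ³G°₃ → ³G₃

2

(a) forbidden (ΔL, ΔJ fail)
(b) allowed
(c) forbidden (parity, ΔL, ΔJ fail)
(d) forbidden (ΔS, ΔL, ΔJ fail)
(e) forbidden (parity, ΔS, ΔL, ΔJ fail)
(f) allowed
Total allowed: 2 of 6.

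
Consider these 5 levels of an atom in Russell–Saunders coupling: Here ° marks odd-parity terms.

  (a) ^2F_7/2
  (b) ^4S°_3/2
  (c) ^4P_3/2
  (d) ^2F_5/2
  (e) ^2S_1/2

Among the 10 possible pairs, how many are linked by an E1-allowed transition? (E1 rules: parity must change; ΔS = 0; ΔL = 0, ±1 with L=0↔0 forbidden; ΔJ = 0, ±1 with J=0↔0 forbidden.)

(a)–(b): forbidden (ΔS, ΔL, ΔJ).
(a)–(c): forbidden (parity, ΔS, ΔL, ΔJ).
(a)–(d): forbidden (parity).
(a)–(e): forbidden (parity, ΔL, ΔJ).
(b)–(c): allowed.
(b)–(d): forbidden (ΔS, ΔL).
(b)–(e): forbidden (ΔS, ΔL).
(c)–(d): forbidden (parity, ΔS, ΔL).
(c)–(e): forbidden (parity, ΔS).
(d)–(e): forbidden (parity, ΔL, ΔJ).
Allowed pairs: 1 of 10.

1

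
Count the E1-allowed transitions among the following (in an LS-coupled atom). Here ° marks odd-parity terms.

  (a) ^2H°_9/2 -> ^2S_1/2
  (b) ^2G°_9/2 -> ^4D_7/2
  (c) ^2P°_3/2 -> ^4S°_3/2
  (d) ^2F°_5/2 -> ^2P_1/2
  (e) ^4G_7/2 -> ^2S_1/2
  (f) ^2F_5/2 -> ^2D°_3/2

(a) forbidden (ΔL, ΔJ fail)
(b) forbidden (ΔS, ΔL fail)
(c) forbidden (parity, ΔS fail)
(d) forbidden (ΔL, ΔJ fail)
(e) forbidden (parity, ΔS, ΔL, ΔJ fail)
(f) allowed
Total allowed: 1 of 6.

1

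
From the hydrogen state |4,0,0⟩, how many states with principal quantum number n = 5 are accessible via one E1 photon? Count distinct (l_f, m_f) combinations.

3

E1 requires Δl = ±1, so l_f ∈ {-1, 1}; with 0 ≤ l_f ≤ n_f−1 = 4, the allowed l_f values are {1}.
For l_f = 1: m_f ∈ {m_i−1, m_i, m_i+1} ∩ [−1, 1] = {-1, 0, 1} → 3 states.
Total: 3.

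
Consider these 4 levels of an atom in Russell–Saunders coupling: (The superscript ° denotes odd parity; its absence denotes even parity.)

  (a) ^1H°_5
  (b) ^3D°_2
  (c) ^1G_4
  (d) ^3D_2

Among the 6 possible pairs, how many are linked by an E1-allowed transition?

(a)–(b): forbidden (parity, ΔS, ΔL, ΔJ).
(a)–(c): allowed.
(a)–(d): forbidden (ΔS, ΔL, ΔJ).
(b)–(c): forbidden (ΔS, ΔL, ΔJ).
(b)–(d): allowed.
(c)–(d): forbidden (parity, ΔS, ΔL, ΔJ).
Allowed pairs: 2 of 6.

2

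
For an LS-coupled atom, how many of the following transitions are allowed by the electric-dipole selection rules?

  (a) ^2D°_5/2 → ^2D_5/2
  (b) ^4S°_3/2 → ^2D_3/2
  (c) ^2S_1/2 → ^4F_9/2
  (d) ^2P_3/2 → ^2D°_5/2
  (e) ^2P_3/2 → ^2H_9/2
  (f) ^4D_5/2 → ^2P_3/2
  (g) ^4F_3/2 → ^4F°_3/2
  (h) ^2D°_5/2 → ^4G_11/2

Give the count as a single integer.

3

(a) allowed
(b) forbidden (ΔS, ΔL fail)
(c) forbidden (parity, ΔS, ΔL, ΔJ fail)
(d) allowed
(e) forbidden (parity, ΔL, ΔJ fail)
(f) forbidden (parity, ΔS fail)
(g) allowed
(h) forbidden (ΔS, ΔL, ΔJ fail)
Total allowed: 3 of 8.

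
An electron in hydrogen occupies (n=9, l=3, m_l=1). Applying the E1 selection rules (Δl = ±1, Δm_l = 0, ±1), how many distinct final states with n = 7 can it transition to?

E1 requires Δl = ±1, so l_f ∈ {2, 4}; with 0 ≤ l_f ≤ n_f−1 = 6, the allowed l_f values are {2, 4}.
For l_f = 2: m_f ∈ {m_i−1, m_i, m_i+1} ∩ [−2, 2] = {0, 1, 2} → 3 states.
For l_f = 4: m_f ∈ {m_i−1, m_i, m_i+1} ∩ [−4, 4] = {0, 1, 2} → 3 states.
Total: 6.

6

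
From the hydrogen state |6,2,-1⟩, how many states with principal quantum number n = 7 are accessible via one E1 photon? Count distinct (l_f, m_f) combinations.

E1 requires Δl = ±1, so l_f ∈ {1, 3}; with 0 ≤ l_f ≤ n_f−1 = 6, the allowed l_f values are {1, 3}.
For l_f = 1: m_f ∈ {m_i−1, m_i, m_i+1} ∩ [−1, 1] = {-1, 0} → 2 states.
For l_f = 3: m_f ∈ {m_i−1, m_i, m_i+1} ∩ [−3, 3] = {-2, -1, 0} → 3 states.
Total: 5.

5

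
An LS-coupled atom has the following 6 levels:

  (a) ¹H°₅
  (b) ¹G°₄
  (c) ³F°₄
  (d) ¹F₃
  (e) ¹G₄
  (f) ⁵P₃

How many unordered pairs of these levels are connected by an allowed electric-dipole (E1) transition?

(a)–(b): forbidden (parity).
(a)–(c): forbidden (parity, ΔS, ΔL).
(a)–(d): forbidden (ΔL, ΔJ).
(a)–(e): allowed.
(a)–(f): forbidden (ΔS, ΔL, ΔJ).
(b)–(c): forbidden (parity, ΔS).
(b)–(d): allowed.
(b)–(e): allowed.
(b)–(f): forbidden (ΔS, ΔL).
(c)–(d): forbidden (ΔS).
(c)–(e): forbidden (ΔS).
(c)–(f): forbidden (ΔS, ΔL).
(d)–(e): forbidden (parity).
(d)–(f): forbidden (parity, ΔS, ΔL).
(e)–(f): forbidden (parity, ΔS, ΔL).
Allowed pairs: 3 of 15.

3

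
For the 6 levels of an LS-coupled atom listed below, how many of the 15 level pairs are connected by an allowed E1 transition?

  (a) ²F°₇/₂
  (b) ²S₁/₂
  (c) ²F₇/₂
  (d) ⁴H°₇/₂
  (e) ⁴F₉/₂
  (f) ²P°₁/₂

2

(a)–(b): forbidden (ΔL, ΔJ).
(a)–(c): allowed.
(a)–(d): forbidden (parity, ΔS, ΔL).
(a)–(e): forbidden (ΔS).
(a)–(f): forbidden (parity, ΔL, ΔJ).
(b)–(c): forbidden (parity, ΔL, ΔJ).
(b)–(d): forbidden (ΔS, ΔL, ΔJ).
(b)–(e): forbidden (parity, ΔS, ΔL, ΔJ).
(b)–(f): allowed.
(c)–(d): forbidden (ΔS, ΔL).
(c)–(e): forbidden (parity, ΔS).
(c)–(f): forbidden (ΔL, ΔJ).
(d)–(e): forbidden (ΔL).
(d)–(f): forbidden (parity, ΔS, ΔL, ΔJ).
(e)–(f): forbidden (ΔS, ΔL, ΔJ).
Allowed pairs: 2 of 15.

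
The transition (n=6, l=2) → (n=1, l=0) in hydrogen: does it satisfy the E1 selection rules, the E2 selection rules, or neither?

E2

Δl = 0 − 2 = -2; l_i + l_f = 2.
E1 (Δl = ±1): not satisfied.
E2 (Δl = 0,±2, l_i+l_f ≥ 2): satisfied.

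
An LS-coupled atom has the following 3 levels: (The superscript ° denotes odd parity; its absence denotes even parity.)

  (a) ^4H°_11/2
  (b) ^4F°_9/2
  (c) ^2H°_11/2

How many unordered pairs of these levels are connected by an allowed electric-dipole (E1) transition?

(a)–(b): forbidden (parity, ΔL).
(a)–(c): forbidden (parity, ΔS).
(b)–(c): forbidden (parity, ΔS, ΔL).
Allowed pairs: 0 of 3.

0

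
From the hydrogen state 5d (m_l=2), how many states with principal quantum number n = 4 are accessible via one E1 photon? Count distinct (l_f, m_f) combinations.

E1 requires Δl = ±1, so l_f ∈ {1, 3}; with 0 ≤ l_f ≤ n_f−1 = 3, the allowed l_f values are {1, 3}.
For l_f = 1: m_f ∈ {m_i−1, m_i, m_i+1} ∩ [−1, 1] = {1} → 1 state.
For l_f = 3: m_f ∈ {m_i−1, m_i, m_i+1} ∩ [−3, 3] = {1, 2, 3} → 3 states.
Total: 4.

4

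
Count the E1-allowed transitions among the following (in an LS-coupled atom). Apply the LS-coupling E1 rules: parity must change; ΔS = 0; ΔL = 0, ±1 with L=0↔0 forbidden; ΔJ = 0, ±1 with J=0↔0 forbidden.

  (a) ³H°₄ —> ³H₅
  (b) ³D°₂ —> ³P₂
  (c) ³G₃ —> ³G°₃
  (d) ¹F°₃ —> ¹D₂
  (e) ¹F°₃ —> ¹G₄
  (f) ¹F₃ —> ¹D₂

(a) allowed
(b) allowed
(c) allowed
(d) allowed
(e) allowed
(f) forbidden (parity fails)
Total allowed: 5 of 6.

5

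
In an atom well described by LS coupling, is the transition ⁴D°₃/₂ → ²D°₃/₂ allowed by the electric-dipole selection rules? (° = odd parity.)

Parity must change: odd → odd — ✗.
ΔS = 0: S: 3/2 → 1/2 — ✗.
ΔL = 0, ±1 (not L=0↔0): L: 2 → 2, ΔL = +0 — ✓.
ΔJ = 0, ±1 (not J=0↔0): J: 3/2 → 3/2, ΔJ = +0 — ✓.
Rule(s) violated: parity, ΔS.

forbidden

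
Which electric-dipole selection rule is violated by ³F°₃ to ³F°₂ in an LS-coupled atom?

parity

Initial level: S=1, L=3, J=3, parity odd. Final level: S=1, L=3, J=2, parity odd.
Parity must change: odd → odd — fails.
ΔS = 0: S: 1 → 1 — passes.
ΔL = 0, ±1 (not L=0↔0): L: 3 → 3, ΔL = +0 — passes.
ΔJ = 0, ±1 (not J=0↔0): J: 3 → 2, ΔJ = -1 — passes.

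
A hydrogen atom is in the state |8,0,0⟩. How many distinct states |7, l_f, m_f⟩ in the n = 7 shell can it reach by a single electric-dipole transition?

E1 requires Δl = ±1, so l_f ∈ {-1, 1}; with 0 ≤ l_f ≤ n_f−1 = 6, the allowed l_f values are {1}.
For l_f = 1: m_f ∈ {m_i−1, m_i, m_i+1} ∩ [−1, 1] = {-1, 0, 1} → 3 states.
Total: 3.

3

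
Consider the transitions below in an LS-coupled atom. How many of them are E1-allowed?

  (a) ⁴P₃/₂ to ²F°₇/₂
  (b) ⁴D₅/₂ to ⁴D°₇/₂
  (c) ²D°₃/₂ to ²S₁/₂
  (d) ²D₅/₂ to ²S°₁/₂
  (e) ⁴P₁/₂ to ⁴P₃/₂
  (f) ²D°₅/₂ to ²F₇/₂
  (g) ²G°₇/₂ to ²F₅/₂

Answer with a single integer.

(a) forbidden (ΔS, ΔL, ΔJ fail)
(b) allowed
(c) forbidden (ΔL fails)
(d) forbidden (ΔL, ΔJ fail)
(e) forbidden (parity fails)
(f) allowed
(g) allowed
Total allowed: 3 of 7.

3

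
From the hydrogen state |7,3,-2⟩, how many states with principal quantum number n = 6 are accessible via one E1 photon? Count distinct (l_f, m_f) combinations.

E1 requires Δl = ±1, so l_f ∈ {2, 4}; with 0 ≤ l_f ≤ n_f−1 = 5, the allowed l_f values are {2, 4}.
For l_f = 2: m_f ∈ {m_i−1, m_i, m_i+1} ∩ [−2, 2] = {-2, -1} → 2 states.
For l_f = 4: m_f ∈ {m_i−1, m_i, m_i+1} ∩ [−4, 4] = {-3, -2, -1} → 3 states.
Total: 5.

5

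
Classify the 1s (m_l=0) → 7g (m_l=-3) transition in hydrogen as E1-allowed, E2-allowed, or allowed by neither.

neither

Δl = 4 − 0 = +4; l_i + l_f = 4.
Δm_l = -3.
E1 (Δl = ±1, |Δm_l| ≤ 1): not satisfied.
E2 (Δl = 0,±2, l_i+l_f ≥ 2, |Δm_l| ≤ 2): not satisfied.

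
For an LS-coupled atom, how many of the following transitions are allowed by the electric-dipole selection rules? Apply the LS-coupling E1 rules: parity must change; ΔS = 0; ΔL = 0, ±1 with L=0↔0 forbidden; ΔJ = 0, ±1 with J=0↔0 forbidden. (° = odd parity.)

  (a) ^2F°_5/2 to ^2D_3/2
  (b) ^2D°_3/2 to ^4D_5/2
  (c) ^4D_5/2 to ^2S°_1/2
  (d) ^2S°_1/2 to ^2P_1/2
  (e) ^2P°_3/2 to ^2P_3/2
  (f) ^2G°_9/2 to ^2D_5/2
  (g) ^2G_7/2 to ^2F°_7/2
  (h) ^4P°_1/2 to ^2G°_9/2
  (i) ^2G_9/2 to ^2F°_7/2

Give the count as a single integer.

(a) allowed
(b) forbidden (ΔS fails)
(c) forbidden (ΔS, ΔL, ΔJ fail)
(d) allowed
(e) allowed
(f) forbidden (ΔL, ΔJ fail)
(g) allowed
(h) forbidden (parity, ΔS, ΔL, ΔJ fail)
(i) allowed
Total allowed: 5 of 9.

5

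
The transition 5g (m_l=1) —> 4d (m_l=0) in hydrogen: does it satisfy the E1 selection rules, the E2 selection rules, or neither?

Δl = 2 − 4 = -2; l_i + l_f = 6.
Δm_l = -1.
E1 (Δl = ±1, |Δm_l| ≤ 1): not satisfied.
E2 (Δl = 0,±2, l_i+l_f ≥ 2, |Δm_l| ≤ 2): satisfied.

E2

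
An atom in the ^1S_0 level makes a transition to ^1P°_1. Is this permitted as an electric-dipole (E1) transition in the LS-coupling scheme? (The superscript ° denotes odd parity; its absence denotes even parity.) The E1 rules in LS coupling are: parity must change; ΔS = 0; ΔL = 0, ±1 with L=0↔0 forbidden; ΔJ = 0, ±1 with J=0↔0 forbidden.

Initial level: S=0, L=0, J=0, parity even. Final level: S=0, L=1, J=1, parity odd.
ΔL = 0, ±1 (not L=0↔0): L: 0 → 1, ΔL = +1 — ok.
ΔJ = 0, ±1 (not J=0↔0): J: 0 → 1, ΔJ = +1 — ok.
ΔS = 0: S: 0 → 0 — ok.
Parity must change: even → odd — ok.
All four E1 rules are satisfied.

allowed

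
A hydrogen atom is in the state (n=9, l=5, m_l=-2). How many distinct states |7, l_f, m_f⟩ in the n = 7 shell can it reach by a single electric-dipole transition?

6

E1 requires Δl = ±1, so l_f ∈ {4, 6}; with 0 ≤ l_f ≤ n_f−1 = 6, the allowed l_f values are {4, 6}.
For l_f = 4: m_f ∈ {m_i−1, m_i, m_i+1} ∩ [−4, 4] = {-3, -2, -1} → 3 states.
For l_f = 6: m_f ∈ {m_i−1, m_i, m_i+1} ∩ [−6, 6] = {-3, -2, -1} → 3 states.
Total: 6.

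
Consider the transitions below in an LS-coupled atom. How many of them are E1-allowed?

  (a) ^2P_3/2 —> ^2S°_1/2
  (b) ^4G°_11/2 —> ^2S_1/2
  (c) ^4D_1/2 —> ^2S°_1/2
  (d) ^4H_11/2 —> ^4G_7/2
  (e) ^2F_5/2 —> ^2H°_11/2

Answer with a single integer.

(a) allowed
(b) forbidden (ΔS, ΔL, ΔJ fail)
(c) forbidden (ΔS, ΔL fail)
(d) forbidden (parity, ΔJ fail)
(e) forbidden (ΔL, ΔJ fail)
Total allowed: 1 of 5.

1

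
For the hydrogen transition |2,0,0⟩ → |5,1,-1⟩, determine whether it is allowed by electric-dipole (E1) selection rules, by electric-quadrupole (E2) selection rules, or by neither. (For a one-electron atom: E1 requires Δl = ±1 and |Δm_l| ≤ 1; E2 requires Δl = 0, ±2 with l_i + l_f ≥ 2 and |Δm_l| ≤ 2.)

Δl = 1 − 0 = +1; l_i + l_f = 1.
Δm_l = -1.
E1 (Δl = ±1, |Δm_l| ≤ 1): satisfied.
E2 (Δl = 0,±2, l_i+l_f ≥ 2, |Δm_l| ≤ 2): not satisfied.

E1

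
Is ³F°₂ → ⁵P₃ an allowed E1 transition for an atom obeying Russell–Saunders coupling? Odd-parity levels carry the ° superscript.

Reading off the term symbols: S 1→2, L 3→1, J 2→3, parity odd→even.
Parity must change: odd → even — ok.
ΔS = 0: S: 1 → 2 — fails.
ΔL = 0, ±1 (not L=0↔0): L: 3 → 1, ΔL = -2 — fails.
ΔJ = 0, ±1 (not J=0↔0): J: 2 → 3, ΔJ = +1 — ok.
Rule(s) violated: ΔS, ΔL.

forbidden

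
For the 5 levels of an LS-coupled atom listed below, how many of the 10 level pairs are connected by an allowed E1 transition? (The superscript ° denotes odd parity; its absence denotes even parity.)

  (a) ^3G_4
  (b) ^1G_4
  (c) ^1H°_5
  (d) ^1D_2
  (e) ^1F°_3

(a)–(b): forbidden (parity, ΔS).
(a)–(c): forbidden (ΔS).
(a)–(d): forbidden (parity, ΔS, ΔL, ΔJ).
(a)–(e): forbidden (ΔS).
(b)–(c): allowed.
(b)–(d): forbidden (parity, ΔL, ΔJ).
(b)–(e): allowed.
(c)–(d): forbidden (ΔL, ΔJ).
(c)–(e): forbidden (parity, ΔL, ΔJ).
(d)–(e): allowed.
Allowed pairs: 3 of 10.

3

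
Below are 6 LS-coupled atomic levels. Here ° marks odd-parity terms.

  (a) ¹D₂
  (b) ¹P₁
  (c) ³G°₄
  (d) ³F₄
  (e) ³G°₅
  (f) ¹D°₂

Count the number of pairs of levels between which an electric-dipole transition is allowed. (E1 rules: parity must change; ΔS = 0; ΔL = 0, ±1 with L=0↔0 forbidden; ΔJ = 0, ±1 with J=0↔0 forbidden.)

4

(a)–(b): forbidden (parity).
(a)–(c): forbidden (ΔS, ΔL, ΔJ).
(a)–(d): forbidden (parity, ΔS, ΔJ).
(a)–(e): forbidden (ΔS, ΔL, ΔJ).
(a)–(f): allowed.
(b)–(c): forbidden (ΔS, ΔL, ΔJ).
(b)–(d): forbidden (parity, ΔS, ΔL, ΔJ).
(b)–(e): forbidden (ΔS, ΔL, ΔJ).
(b)–(f): allowed.
(c)–(d): allowed.
(c)–(e): forbidden (parity).
(c)–(f): forbidden (parity, ΔS, ΔL, ΔJ).
(d)–(e): allowed.
(d)–(f): forbidden (ΔS, ΔJ).
(e)–(f): forbidden (parity, ΔS, ΔL, ΔJ).
Allowed pairs: 4 of 15.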